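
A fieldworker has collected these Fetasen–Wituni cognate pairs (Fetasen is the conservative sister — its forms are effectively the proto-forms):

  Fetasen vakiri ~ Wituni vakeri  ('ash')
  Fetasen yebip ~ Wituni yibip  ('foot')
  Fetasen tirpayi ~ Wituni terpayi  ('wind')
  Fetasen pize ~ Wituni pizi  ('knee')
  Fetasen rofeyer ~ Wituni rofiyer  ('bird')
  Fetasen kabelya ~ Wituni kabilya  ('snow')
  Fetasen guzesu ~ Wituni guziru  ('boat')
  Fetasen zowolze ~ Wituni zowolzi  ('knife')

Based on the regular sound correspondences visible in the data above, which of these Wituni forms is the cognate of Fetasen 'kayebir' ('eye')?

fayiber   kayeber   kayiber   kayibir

yebip ~ yibip — Fetasen e corresponds to Wituni i after a consonant, before a labial obstruent.
vakiri ~ vakeri, tirpayi ~ terpayi — Fetasen i corresponds to Wituni e after a consonant, before r.
Applying these to Fetasen 'kayebir':
  kayebir → kayibir   (e→i after a consonant, before a labial obstruent)
  kayibir → kayiber   (i→e after a consonant, before r)
So the Wituni cognate is 'kayiber'.

kayiber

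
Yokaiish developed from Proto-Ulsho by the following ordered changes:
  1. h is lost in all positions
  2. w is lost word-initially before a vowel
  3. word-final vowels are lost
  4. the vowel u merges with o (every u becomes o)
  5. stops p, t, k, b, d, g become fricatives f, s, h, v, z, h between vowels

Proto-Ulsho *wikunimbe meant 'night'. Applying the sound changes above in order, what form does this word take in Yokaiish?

Yokaiish: *wikunimbe
  wikunimbe (rule 1 does not apply)
  wikunimbe → ikunimbe   [glide loss]
  ikunimbe → ikunimb   [apocope]
  ikunimb → ikonimb   [vowel merger]
  ikonimb → ihonimb   [intervocalic lenition]
  giving Yokaiish ihonimb.

ihonimb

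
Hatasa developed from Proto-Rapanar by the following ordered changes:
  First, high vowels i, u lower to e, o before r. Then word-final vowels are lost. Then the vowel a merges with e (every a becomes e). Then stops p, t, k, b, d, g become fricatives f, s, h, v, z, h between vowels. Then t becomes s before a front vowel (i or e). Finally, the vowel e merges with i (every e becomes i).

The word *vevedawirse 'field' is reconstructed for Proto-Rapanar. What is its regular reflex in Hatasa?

viviziwirs

Hatasa: *vevedawirse
  vevedawirse → vevedawerse   [pre-rhotic lowering]
  vevedawerse → vevedawers   [apocope]
  vevedawers → vevedewers   [vowel merger]
  vevedewers → vevezewers   [intervocalic lenition]
  vevezewers (rule 5 does not apply)
  vevezewers → viviziwirs   [vowel merger]
  giving Hatasa viviziwirs.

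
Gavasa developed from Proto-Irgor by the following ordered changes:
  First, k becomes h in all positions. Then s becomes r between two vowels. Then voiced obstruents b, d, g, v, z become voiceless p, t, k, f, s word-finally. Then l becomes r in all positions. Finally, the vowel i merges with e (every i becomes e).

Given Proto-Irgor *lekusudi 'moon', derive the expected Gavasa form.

rehurude

Gavasa: *lekusudi
  lekusudi → lehusudi   [unconditioned shift]
  lehusudi → lehurudi   [rhotacism]
  lehurudi (rule 3 does not apply)
  lehurudi → rehurudi   [unconditioned shift]
  rehurudi → rehurude   [vowel merger]
  giving Gavasa rehurude.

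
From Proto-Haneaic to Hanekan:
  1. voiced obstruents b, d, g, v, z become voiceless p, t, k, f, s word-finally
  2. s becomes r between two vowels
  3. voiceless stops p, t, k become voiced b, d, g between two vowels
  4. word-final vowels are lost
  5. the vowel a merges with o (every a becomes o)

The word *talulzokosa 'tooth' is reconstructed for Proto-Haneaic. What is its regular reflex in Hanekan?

Hanekan: start from *talulzokosa.
  rule 1: no change — talulzokosa
  rule 2 (rhotacism): talulzokosa → talulzokora
  rule 3 (intervocalic voicing): talulzokora → talulzogora
  rule 4 (apocope): talulzogora → talulzogor
  rule 5 (vowel merger): talulzogor → tolulzogor
  ⇒ Hanekan tolulzogor

tolulzogor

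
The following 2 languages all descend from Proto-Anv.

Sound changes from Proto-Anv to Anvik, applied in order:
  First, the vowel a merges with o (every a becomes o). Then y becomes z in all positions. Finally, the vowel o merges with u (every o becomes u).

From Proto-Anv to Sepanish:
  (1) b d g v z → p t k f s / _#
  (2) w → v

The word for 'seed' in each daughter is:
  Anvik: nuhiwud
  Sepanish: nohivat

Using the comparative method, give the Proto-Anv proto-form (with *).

Position 2: Anvik has u, Sepanish has o. Sepanish preserves o here (none of its changes turn any other segment into o), so the proto-segment is *o.
Position 7: Anvik has d, Sepanish has t. Anvik preserves d here (none of its changes turn any other segment into d), so the proto-segment is *d.
Continuing position by position gives *nohiwad; check it forward:
Anvik: *nohiwad
  nohiwad → nohiwod   [vowel merger]
  nohiwod (rule 2 does not apply)
  nohiwod → nuhiwud   [vowel merger]
  giving Anvik nuhiwud.
Sepanish: start from *nohiwad.
  rule 1 (final devoicing): nohiwad → nohiwat
  rule 2 (unconditioned shift): nohiwat → nohivat
  ⇒ Sepanish nohivat
No other proto-form is consistent with every reflex, so the reconstruction is *nohiwad.

*nohiwad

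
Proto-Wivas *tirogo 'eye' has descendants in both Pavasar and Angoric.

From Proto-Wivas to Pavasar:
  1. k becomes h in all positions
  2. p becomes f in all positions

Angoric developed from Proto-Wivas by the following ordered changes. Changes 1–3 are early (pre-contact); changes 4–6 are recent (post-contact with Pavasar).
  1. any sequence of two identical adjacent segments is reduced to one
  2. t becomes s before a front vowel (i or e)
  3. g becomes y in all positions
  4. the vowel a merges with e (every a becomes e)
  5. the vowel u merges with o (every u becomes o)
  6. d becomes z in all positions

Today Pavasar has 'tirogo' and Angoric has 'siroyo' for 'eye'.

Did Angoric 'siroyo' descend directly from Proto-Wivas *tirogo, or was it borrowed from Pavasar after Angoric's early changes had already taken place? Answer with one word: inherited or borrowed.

If inherited, *tirogo would pass through all of Angoric's changes:
Angoric: start from *tirogo.
  rule 1: no change — tirogo
  rule 2 (palatalisation): tirogo → sirogo
  rule 3 (unconditioned shift): sirogo → siroyo
  rule 4: no change — siroyo
  rule 5: no change — siroyo
  rule 6: no change — siroyo
  ⇒ Angoric siroyo
If borrowed from Pavasar 'tirogo' after the early changes, it would undergo only the recent ones:
  rule 4 (vowel merger): no change (tirogo)
  rule 5 (vowel merger): no change (tirogo)
  rule 6 (unconditioned shift): no change (tirogo)
  ⇒ as a loan: tirogo
Angoric 'siroyo' matches the inherited outcome exactly, so it is an inherited cognate, not a loan.

inherited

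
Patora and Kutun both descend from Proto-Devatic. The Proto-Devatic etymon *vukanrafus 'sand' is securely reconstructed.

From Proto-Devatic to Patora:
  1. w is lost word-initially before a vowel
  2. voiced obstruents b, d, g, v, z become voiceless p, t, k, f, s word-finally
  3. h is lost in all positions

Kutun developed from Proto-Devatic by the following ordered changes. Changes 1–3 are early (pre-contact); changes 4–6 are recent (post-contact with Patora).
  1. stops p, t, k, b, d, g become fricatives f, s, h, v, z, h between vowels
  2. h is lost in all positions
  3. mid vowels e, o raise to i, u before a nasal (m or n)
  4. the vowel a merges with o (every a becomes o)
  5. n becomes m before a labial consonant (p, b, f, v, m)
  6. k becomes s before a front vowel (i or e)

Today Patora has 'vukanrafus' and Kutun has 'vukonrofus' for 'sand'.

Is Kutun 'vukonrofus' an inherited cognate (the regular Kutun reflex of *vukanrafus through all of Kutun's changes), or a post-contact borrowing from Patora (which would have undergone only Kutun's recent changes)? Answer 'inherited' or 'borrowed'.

borrowed

If inherited, *vukanrafus would pass through all of Kutun's changes:
Kutun: start from *vukanrafus.
  rule 1 (intervocalic lenition): vukanrafus → vuhanrafus
  rule 2 (h-loss): vuhanrafus → vuanrafus
  rule 3: no change — vuanrafus
  rule 4 (vowel merger): vuanrafus → vuonrofus
  rule 5: no change — vuonrofus
  rule 6: no change — vuonrofus
  ⇒ Kutun vuonrofus
If borrowed from Patora 'vukanrafus' after the early changes, it would undergo only the recent ones:
  rule 4 (vowel merger): vukanrafus → vukonrofus
  rule 5 (nasal place assimilation): no change (vukonrofus)
  rule 6 (palatalisation): no change (vukonrofus)
  ⇒ as a loan: vukonrofus
Kutun 'vukonrofus' matches the loan outcome 'vukonrofus', not the inherited 'vuonrofus' — it skipped the early Kutun changes, so it was borrowed from Patora.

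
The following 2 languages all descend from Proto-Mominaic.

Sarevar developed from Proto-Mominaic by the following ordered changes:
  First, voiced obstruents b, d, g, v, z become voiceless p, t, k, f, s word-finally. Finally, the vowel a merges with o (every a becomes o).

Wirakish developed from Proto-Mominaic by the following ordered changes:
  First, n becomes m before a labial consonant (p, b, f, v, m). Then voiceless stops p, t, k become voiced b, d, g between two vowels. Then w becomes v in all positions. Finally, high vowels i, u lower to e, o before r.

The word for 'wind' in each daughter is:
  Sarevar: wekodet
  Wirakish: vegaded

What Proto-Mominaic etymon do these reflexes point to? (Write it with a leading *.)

*wekaded

Position 1: Sarevar has w, Wirakish has v. Sarevar preserves w here (none of its changes turn any other segment into w), so the proto-segment is *w.
Position 4: Sarevar has o, Wirakish has a. Wirakish preserves a here (none of its changes turn any other segment into a), so the proto-segment is *a.
Continuing position by position gives *wekaded; check it forward:
Sarevar: start from *wekaded.
  rule 1 (final devoicing): wekaded → wekadet
  rule 2 (vowel merger): wekadet → wekodet
  ⇒ Sarevar wekodet
Wirakish: *wekaded > wegaded > vegaded  (by intervocalic voicing, unconditioned shift)
No other proto-form is consistent with every reflex, so the reconstruction is *wekaded.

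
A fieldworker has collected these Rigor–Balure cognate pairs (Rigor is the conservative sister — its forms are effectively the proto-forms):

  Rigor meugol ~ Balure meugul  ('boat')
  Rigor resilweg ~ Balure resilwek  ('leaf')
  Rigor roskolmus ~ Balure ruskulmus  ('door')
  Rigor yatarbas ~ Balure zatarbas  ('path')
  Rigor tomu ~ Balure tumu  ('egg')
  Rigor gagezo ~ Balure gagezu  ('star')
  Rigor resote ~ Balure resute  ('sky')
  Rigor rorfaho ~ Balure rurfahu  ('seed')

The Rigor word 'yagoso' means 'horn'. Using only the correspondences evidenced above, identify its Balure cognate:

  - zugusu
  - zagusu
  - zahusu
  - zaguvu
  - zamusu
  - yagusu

yatarbas ~ zatarbas — Rigor y corresponds to Balure z word-initially before a back vowel.
meugol ~ meugul, roskolmus ~ ruskulmus — Rigor o corresponds to Balure u after a consonant, before a consonant other than r, m, n, p, b, f, v.
gagezo ~ gagezu, rorfaho ~ rurfahu — Rigor o corresponds to Balure u word-finally.
Applying these to Rigor 'yagoso':
  yagoso → zagoso   (y→z word-initially before a back vowel)
  zagoso → zaguso   (o→u after a consonant, before a consonant other than r, m, n, p, b, f, v)
  zaguso → zagusu   (o→u word-finally)
So the Balure cognate is 'zagusu'.

zagusu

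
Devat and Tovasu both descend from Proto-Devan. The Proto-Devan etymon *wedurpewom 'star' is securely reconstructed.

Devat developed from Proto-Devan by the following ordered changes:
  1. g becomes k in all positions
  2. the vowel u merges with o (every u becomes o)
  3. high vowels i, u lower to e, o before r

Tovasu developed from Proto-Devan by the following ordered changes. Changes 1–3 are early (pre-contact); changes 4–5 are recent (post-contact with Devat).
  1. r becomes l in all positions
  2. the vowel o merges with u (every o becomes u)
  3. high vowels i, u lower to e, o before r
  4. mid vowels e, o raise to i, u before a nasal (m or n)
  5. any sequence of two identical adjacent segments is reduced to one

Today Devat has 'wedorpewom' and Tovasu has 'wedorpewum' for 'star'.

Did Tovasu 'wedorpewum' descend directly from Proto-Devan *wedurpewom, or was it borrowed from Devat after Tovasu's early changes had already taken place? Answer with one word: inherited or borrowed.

borrowed

If inherited, *wedurpewom would pass through all of Tovasu's changes:
Tovasu: *wedurpewom
  wedurpewom → wedulpewom   [unconditioned shift]
  wedulpewom → wedulpewum   [vowel merger]
  wedulpewum (rule 3 does not apply)
  wedulpewum (rule 4 does not apply)
  wedulpewum (rule 5 does not apply)
  giving Tovasu wedulpewum.
If borrowed from Devat 'wedorpewom' after the early changes, it would undergo only the recent ones:
  rule 4 (pre-nasal raising): wedorpewom → wedorpewum
  rule 5 (degemination): no change (wedorpewum)
  ⇒ as a loan: wedorpewum
Tovasu 'wedorpewum' matches the loan outcome 'wedorpewum', not the inherited 'wedulpewum' — it skipped the early Tovasu changes, so it was borrowed from Devat.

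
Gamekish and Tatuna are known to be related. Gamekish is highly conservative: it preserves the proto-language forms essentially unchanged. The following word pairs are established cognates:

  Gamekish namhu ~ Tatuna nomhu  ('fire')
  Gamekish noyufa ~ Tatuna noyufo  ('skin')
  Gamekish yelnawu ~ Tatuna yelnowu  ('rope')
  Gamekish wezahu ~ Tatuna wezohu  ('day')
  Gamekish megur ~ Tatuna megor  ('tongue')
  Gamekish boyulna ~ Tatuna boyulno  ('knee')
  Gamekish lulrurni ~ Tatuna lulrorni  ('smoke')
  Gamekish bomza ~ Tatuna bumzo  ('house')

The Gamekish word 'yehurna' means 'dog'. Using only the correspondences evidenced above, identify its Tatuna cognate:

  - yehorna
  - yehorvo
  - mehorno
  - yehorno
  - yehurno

megur ~ megor, lulrurni ~ lulrorni — Gamekish u corresponds to Tatuna o after a consonant, before r.
noyufa ~ noyufo, boyulna ~ boyulno — Gamekish a corresponds to Tatuna o word-finally.
Applying these to Gamekish 'yehurna':
  yehurna → yehorna   (u→o after a consonant, before r)
  yehorna → yehorno   (a→o word-finally)
So the Tatuna cognate is 'yehorno'.

yehorno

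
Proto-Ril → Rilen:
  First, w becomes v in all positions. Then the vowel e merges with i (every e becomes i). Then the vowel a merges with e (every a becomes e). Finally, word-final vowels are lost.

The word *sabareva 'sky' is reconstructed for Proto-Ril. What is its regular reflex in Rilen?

seberiv

Rilen: *sabareva
  sabareva (rule 1 does not apply)
  sabareva → sabariva   [vowel merger]
  sabariva → seberive   [vowel merger]
  seberive → seberiv   [apocope]
  giving Rilen seberiv.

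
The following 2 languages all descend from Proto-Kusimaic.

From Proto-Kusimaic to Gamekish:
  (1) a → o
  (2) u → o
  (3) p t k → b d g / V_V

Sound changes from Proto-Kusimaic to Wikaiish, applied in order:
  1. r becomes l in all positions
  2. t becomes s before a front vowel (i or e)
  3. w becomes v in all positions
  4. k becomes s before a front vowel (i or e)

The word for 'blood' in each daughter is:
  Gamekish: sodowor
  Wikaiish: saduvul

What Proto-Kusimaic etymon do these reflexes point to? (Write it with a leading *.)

*saduwur

Position 2: Gamekish has o, Wikaiish has a. Wikaiish preserves a here (none of its changes turn any other segment into a), so the proto-segment is *a.
Position 4: Gamekish has o, Wikaiish has u. Wikaiish preserves u here (none of its changes turn any other segment into u), so the proto-segment is *u.
Position 6: Gamekish has o, Wikaiish has u. Wikaiish preserves u here (none of its changes turn any other segment into u), so the proto-segment is *u.
This points to *saduwur. Verify forward in each daughter:
Gamekish: *saduwur > soduwur > sodowor  (by vowel merger, vowel merger)
Wikaiish: *saduwur > saduwul > saduvul  (by unconditioned shift, unconditioned shift)
No other proto-form is consistent with every reflex, so the reconstruction is *saduwur.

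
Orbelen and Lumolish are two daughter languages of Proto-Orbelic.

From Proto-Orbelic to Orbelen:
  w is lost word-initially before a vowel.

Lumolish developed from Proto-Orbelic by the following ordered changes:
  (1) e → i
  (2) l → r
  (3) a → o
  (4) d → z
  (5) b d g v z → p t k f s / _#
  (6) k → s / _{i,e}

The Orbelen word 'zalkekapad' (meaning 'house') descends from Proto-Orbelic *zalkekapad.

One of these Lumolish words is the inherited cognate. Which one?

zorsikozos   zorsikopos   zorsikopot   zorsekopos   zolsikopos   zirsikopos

zorsikopos

Lumolish: start from *zalkekapad.
  rule 1 (vowel merger): zalkekapad → zalkikapad
  rule 2 (unconditioned shift): zalkikapad → zarkikapad
  rule 3 (vowel merger): zarkikapad → zorkikopod
  rule 4 (unconditioned shift): zorkikopod → zorkikopoz
  rule 5 (final devoicing): zorkikopoz → zorkikopos
  rule 6 (palatalisation): zorkikopos → zorsikopos
  ⇒ Lumolish zorsikopos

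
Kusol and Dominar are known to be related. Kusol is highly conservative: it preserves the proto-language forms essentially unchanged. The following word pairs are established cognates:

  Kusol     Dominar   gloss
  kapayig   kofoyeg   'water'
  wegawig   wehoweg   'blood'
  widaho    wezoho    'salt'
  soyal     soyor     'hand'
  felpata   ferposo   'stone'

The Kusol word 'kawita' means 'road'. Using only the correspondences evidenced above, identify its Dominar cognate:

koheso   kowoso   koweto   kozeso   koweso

koweso

kapayig ~ kofoyeg, wegawig ~ wehoweg — Kusol a corresponds to Dominar o after a consonant, before a consonant other than r, m, n, p, b, f, v.
kapayig ~ kofoyeg, wegawig ~ wehoweg — Kusol i corresponds to Dominar e after a consonant, before a consonant other than r, m, n, p, b, f, v.
felpata ~ ferposo — Kusol t corresponds to Dominar s between vowels (before a back vowel).
felpata ~ ferposo — Kusol a corresponds to Dominar o word-finally.
Applying these to Kusol 'kawita':
  kawita → kowita   (a→o after a consonant, before a consonant other than r, m, n, p, b, f, v)
  kowita → koweta   (i→e after a consonant, before a consonant other than r, m, n, p, b, f, v)
  koweta → kowesa   (t→s between vowels (before a back vowel))
  kowesa → koweso   (a→o word-finally)
So the Dominar cognate is 'koweso'.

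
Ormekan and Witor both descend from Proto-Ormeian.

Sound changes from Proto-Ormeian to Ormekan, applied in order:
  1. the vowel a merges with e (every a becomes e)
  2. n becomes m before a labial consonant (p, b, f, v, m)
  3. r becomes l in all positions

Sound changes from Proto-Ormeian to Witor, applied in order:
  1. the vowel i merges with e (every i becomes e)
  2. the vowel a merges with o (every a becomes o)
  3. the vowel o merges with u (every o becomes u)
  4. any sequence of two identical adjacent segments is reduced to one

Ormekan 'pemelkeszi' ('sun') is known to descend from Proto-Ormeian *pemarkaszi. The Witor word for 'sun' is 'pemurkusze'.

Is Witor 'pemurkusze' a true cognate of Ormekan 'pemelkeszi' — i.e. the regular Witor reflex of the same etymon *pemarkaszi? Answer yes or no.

Derive the expected Witor reflex of *pemarkaszi:
Witor: *pemarkaszi
  pemarkaszi → pemarkasze   [vowel merger]
  pemarkasze → pemorkosze   [vowel merger]
  pemorkosze → pemurkusze   [vowel merger]
  pemurkusze (rule 4 does not apply)
  giving Witor pemurkusze.
Witor 'pemurkusze' matches the regular reflex exactly, so the pair is cognate.

yes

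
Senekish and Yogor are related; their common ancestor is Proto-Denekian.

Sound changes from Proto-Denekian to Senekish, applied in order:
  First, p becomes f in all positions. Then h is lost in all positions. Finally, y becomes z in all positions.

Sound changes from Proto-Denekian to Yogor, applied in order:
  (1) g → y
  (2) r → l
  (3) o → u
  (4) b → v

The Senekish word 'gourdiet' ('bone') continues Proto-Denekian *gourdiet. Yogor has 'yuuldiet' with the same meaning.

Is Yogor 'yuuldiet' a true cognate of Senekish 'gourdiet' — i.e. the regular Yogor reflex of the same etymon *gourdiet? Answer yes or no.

Derive the expected Yogor reflex of *gourdiet:
Yogor: *gourdiet
  gourdiet → yourdiet   [unconditioned shift]
  yourdiet → youldiet   [unconditioned shift]
  youldiet → yuuldiet   [vowel merger]
  yuuldiet (rule 4 does not apply)
  giving Yogor yuuldiet.
Yogor 'yuuldiet' matches the regular reflex exactly, so the pair is cognate.

yes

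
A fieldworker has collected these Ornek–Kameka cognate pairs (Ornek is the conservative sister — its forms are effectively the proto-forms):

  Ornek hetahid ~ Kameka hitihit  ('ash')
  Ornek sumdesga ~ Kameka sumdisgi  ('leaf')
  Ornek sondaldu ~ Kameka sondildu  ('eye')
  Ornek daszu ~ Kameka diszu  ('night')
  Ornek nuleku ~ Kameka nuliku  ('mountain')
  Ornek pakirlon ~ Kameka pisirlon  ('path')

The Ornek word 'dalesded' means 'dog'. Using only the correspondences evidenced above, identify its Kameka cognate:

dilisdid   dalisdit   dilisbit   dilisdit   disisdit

hetahid ~ hitihit, sondaldu ~ sondildu — Ornek a corresponds to Kameka i after a consonant, before a consonant other than r, m, n, p, b, f, v.
hetahid ~ hitihit, sumdesga ~ sumdisgi — Ornek e corresponds to Kameka i after a consonant, before a consonant other than r, m, n, p, b, f, v.
hetahid ~ hitihit — Ornek d corresponds to Kameka t word-finally.
Applying these to Ornek 'dalesded':
  dalesded → dilesded   (a→i after a consonant, before a consonant other than r, m, n, p, b, f, v)
  dilesded → dilisded   (e→i after a consonant, before a consonant other than r, m, n, p, b, f, v)
  dilisded → dilisdid   (e→i after a consonant, before a consonant other than r, m, n, p, b, f, v)
  dilisdid → dilisdit   (d→t word-finally)
So the Kameka cognate is 'dilisdit'.

dilisdit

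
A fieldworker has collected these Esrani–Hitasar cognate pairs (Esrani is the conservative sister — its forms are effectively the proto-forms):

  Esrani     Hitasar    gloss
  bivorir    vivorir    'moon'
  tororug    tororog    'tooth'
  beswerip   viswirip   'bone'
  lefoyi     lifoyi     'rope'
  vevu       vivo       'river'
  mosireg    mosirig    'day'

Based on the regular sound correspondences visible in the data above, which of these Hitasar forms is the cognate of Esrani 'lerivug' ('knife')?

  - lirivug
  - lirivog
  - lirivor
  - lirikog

lirivog

beswerip ~ viswirip — Esrani e corresponds to Hitasar i after a consonant, before r.
tororug ~ tororog — Esrani u corresponds to Hitasar o after a consonant, before a consonant other than r, m, n, p, b, f, v.
Applying these to Esrani 'lerivug':
  lerivug → lirivug   (e→i after a consonant, before r)
  lirivug → lirivog   (u→o after a consonant, before a consonant other than r, m, n, p, b, f, v)
So the Hitasar cognate is 'lirivog'.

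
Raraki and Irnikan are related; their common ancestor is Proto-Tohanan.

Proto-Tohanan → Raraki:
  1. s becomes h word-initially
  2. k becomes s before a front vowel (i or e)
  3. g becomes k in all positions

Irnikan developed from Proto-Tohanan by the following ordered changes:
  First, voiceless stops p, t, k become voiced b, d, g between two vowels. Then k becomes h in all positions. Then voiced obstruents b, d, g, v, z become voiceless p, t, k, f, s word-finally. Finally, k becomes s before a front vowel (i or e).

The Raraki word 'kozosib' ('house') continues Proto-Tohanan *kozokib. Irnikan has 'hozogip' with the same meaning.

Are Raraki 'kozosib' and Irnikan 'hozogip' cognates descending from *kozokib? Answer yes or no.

yes

Derive the expected Irnikan reflex of *kozokib:
Irnikan: start from *kozokib.
  rule 1 (intervocalic voicing): kozokib → kozogib
  rule 2 (unconditioned shift): kozogib → hozogib
  rule 3 (final devoicing): hozogib → hozogip
  rule 4: no change — hozogip
  ⇒ Irnikan hozogip
Irnikan 'hozogip' matches the regular reflex exactly, so the pair is cognate.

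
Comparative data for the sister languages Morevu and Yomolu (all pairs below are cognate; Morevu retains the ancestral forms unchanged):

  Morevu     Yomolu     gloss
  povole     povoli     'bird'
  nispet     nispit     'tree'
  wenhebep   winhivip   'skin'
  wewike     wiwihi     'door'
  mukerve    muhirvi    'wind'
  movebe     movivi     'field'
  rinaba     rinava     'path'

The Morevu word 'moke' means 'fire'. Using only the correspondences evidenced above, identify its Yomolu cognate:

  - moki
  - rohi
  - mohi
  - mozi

wewike ~ wiwihi, mukerve ~ muhirvi — Morevu k corresponds to Yomolu h between vowels (before a front vowel).
povole ~ povoli, wewike ~ wiwihi — Morevu e corresponds to Yomolu i word-finally.
Applying these to Morevu 'moke':
  moke → mohe   (k→h between vowels (before a front vowel))
  mohe → mohi   (e→i word-finally)
So the Yomolu cognate is 'mohi'.

mohi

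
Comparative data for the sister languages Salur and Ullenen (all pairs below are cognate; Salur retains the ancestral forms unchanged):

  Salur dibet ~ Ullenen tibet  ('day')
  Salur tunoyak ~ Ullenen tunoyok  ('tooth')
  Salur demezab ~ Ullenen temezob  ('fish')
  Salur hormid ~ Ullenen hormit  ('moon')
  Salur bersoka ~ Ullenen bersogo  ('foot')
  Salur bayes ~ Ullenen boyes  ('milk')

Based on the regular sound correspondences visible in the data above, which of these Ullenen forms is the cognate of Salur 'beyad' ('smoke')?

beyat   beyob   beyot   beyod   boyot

beyot

tunoyak ~ tunoyok, bayes ~ boyes — Salur a corresponds to Ullenen o after a consonant, before a consonant other than r, m, n, p, b, f, v.
hormid ~ hormit — Salur d corresponds to Ullenen t word-finally.
Applying these to Salur 'beyad':
  beyad → beyod   (a→o after a consonant, before a consonant other than r, m, n, p, b, f, v)
  beyod → beyot   (d→t word-finally)
So the Ullenen cognate is 'beyot'.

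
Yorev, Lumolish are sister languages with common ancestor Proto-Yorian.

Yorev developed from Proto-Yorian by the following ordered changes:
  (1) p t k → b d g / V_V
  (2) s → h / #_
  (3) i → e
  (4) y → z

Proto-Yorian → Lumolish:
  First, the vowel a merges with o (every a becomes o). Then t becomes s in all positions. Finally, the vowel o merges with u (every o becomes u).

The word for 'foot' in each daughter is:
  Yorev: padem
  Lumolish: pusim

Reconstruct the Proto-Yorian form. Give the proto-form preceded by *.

*patim

Position 3: Yorev has d, Lumolish has s. Taking the neighbouring segments as reconstructed: Yorev d could go back to *t or *d; Lumolish s could go back to *t or *s — the one source consistent with every daughter is *t.
Position 4: Yorev has e, Lumolish has i. Lumolish preserves i here (none of its changes turn any other segment into i), so the proto-segment is *i.
Position 2: Yorev has a, Lumolish has u. Yorev preserves a here (none of its changes turn any other segment into a), so the proto-segment is *a.
This points to *patim. Verify forward in each daughter:
Yorev: *patim
  patim → padim   [intervocalic voicing]
  padim (rule 2 does not apply)
  padim → padem   [vowel merger]
  padem (rule 4 does not apply)
  giving Yorev padem.
Lumolish: start from *patim.
  rule 1 (vowel merger): patim → potim
  rule 2 (unconditioned shift): potim → posim
  rule 3 (vowel merger): posim → pusim
  ⇒ Lumolish pusim
Only *patim yields all of Yorev padem, Lumolish pusim.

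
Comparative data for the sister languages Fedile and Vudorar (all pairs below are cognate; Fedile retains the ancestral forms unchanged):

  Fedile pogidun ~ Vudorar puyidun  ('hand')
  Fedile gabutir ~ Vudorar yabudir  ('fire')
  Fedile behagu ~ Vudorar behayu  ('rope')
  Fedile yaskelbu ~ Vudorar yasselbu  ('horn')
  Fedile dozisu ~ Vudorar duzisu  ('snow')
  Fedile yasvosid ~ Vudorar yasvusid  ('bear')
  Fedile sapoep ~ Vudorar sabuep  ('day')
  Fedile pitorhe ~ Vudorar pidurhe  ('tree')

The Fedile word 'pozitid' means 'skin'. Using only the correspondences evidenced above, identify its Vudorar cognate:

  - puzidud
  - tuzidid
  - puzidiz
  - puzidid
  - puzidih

puzidid

pogidun ~ puyidun, dozisu ~ duzisu — Fedile o corresponds to Vudorar u after a consonant, before a consonant other than r, m, n, p, b, f, v.
gabutir ~ yabudir — Fedile t corresponds to Vudorar d between vowels (before a front vowel).
Applying these to Fedile 'pozitid':
  pozitid → puzitid   (o→u after a consonant, before a consonant other than r, m, n, p, b, f, v)
  puzitid → puzidid   (t→d between vowels (before a front vowel))
So the Vudorar cognate is 'puzidid'.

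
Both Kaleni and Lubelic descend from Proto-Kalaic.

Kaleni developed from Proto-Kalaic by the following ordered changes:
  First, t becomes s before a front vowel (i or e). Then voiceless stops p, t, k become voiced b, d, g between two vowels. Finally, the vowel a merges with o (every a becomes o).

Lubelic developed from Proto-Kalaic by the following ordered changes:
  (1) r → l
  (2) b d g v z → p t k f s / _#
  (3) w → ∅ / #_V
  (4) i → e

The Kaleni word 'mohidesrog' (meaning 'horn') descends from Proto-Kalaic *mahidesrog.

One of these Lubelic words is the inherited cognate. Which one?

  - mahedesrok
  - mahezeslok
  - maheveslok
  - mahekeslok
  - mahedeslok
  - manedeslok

Lubelic: *mahidesrog
  mahidesrog → mahideslog   [unconditioned shift]
  mahideslog → mahideslok   [final devoicing]
  mahideslok (rule 3 does not apply)
  mahideslok → mahedeslok   [vowel merger]
  giving Lubelic mahedeslok.
Among the options, 'mahedeslok' alone shows every Lubelic change applied in order.

mahedeslok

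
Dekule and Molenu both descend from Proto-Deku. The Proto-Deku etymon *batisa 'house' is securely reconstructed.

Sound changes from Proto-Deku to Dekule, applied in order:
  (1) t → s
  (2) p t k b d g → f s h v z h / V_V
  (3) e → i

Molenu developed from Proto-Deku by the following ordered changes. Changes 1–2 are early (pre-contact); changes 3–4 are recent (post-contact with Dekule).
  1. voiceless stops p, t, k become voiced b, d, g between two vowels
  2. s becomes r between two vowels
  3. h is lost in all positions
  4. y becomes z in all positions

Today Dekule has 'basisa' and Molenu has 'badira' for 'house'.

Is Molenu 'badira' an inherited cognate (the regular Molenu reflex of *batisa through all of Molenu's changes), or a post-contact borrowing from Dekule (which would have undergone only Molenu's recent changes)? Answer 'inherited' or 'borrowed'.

If inherited, *batisa would pass through all of Molenu's changes:
Molenu: *batisa
  batisa → badisa   [intervocalic voicing]
  badisa → badira   [rhotacism]
  badira (rule 3 does not apply)
  badira (rule 4 does not apply)
  giving Molenu badira.
If borrowed from Dekule 'basisa' after the early changes, it would undergo only the recent ones:
  rule 3 (h-loss): no change (basisa)
  rule 4 (unconditioned shift): no change (basisa)
  ⇒ as a loan: basisa
Molenu 'badira' matches the inherited outcome exactly, so it is an inherited cognate, not a loan.

inherited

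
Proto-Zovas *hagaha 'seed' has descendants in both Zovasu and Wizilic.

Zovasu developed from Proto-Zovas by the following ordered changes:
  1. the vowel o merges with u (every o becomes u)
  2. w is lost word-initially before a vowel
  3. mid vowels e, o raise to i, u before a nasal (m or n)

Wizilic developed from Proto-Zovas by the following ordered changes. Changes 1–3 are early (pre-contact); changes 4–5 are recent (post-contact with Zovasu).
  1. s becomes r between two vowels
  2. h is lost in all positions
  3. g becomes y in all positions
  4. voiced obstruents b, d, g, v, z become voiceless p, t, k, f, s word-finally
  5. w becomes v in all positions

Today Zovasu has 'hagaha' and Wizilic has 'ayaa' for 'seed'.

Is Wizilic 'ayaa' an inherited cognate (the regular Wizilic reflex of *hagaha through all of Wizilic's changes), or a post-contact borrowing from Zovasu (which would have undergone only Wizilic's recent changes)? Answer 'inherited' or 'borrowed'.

inherited

If inherited, *hagaha would pass through all of Wizilic's changes:
Wizilic: *hagaha
  hagaha (rule 1 does not apply)
  hagaha → agaa   [h-loss]
  agaa → ayaa   [unconditioned shift]
  ayaa (rule 4 does not apply)
  ayaa (rule 5 does not apply)
  giving Wizilic ayaa.
If borrowed from Zovasu 'hagaha' after the early changes, it would undergo only the recent ones:
  rule 4 (final devoicing): no change (hagaha)
  rule 5 (unconditioned shift): no change (hagaha)
  ⇒ as a loan: hagaha
Wizilic 'ayaa' matches the inherited outcome exactly, so it is an inherited cognate, not a loan.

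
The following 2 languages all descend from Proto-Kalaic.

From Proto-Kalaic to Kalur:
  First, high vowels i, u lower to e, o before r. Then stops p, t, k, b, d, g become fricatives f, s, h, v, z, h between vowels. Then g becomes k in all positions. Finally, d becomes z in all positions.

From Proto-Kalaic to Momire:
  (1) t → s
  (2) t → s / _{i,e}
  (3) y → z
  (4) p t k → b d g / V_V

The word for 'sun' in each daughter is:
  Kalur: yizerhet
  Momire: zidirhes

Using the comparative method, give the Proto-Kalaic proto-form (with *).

Position 8: Kalur has t, Momire has s. Kalur preserves t here (none of its changes turn any other segment into t), so the proto-segment is *t.
Position 3: Kalur has z, Momire has d. Momire preserves d here (none of its changes turn any other segment into d), so the proto-segment is *d.
This points to *yidirhet. Verify forward in each daughter:
Kalur: start from *yidirhet.
  rule 1 (pre-rhotic lowering): yidirhet → yiderhet
  rule 2 (intervocalic lenition): yiderhet → yizerhet
  rule 3: no change — yizerhet
  rule 4: no change — yizerhet
  ⇒ Kalur yizerhet
Momire: start from *yidirhet.
  rule 1 (unconditioned shift): yidirhet → yidirhes
  rule 2: no change — yidirhes
  rule 3 (unconditioned shift): yidirhes → zidirhes
  rule 4: no change — zidirhes
  ⇒ Momire zidirhes
Only *yidirhet yields all of Kalur yizerhet, Momire zidirhes.

*yidirhet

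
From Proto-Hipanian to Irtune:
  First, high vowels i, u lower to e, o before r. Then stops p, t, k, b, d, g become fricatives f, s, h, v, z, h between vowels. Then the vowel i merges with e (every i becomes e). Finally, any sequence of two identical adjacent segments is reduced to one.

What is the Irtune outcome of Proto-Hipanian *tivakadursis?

Irtune: *tivakadursis > tivakadorsis > tivahazorsis > tevahazorses  (by pre-rhotic lowering, intervocalic lenition, vowel merger)

tevahazorses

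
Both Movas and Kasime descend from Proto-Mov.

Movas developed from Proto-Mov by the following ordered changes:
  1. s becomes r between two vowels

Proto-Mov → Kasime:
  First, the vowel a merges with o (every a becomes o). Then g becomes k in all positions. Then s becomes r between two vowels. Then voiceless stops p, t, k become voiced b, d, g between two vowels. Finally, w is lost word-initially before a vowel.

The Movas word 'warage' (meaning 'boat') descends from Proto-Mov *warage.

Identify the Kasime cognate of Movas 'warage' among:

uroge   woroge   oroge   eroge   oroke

oroge

Kasime: *warage > woroge > woroke > woroge > oroge  (by vowel merger, unconditioned shift, intervocalic voicing, glide loss)
The other candidates each miss or misapply at least one Kasime change.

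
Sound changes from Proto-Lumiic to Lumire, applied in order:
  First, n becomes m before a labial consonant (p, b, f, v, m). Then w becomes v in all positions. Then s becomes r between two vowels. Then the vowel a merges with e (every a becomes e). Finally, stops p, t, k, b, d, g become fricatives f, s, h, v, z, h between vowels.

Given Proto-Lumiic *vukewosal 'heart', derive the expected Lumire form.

Lumire: *vukewosal > vukevosal > vukevoral > vukevorel > vuhevorel  (by unconditioned shift, rhotacism, vowel merger, intervocalic lenition)

vuhevorel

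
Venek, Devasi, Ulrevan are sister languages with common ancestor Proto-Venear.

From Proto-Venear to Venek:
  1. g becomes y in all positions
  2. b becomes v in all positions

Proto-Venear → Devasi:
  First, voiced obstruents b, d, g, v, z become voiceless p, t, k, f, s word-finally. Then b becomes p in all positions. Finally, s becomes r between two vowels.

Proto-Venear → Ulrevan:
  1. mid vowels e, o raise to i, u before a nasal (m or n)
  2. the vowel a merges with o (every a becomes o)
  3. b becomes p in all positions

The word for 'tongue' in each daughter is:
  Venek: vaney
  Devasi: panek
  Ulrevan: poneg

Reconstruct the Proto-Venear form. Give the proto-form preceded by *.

Position 5: Venek has y, Devasi has k, Ulrevan has g. Ulrevan preserves g here (none of its changes turn any other segment into g), so the proto-segment is *g.
Position 1: Venek has v, Devasi has p, Ulrevan has p. Taking the neighbouring segments as reconstructed: Venek v could go back to *b or *v; Devasi p could go back to *p or *b; Ulrevan p could go back to *p or *b — the one source consistent with every daughter is *b.
Position 2: Venek has a, Devasi has a, Ulrevan has o. Venek preserves a here (none of its changes turn any other segment into a), so the proto-segment is *a.
Continuing position by position gives *baneg; check it forward:
Venek: *baneg
  baneg → baney   [unconditioned shift]
  baney → vaney   [unconditioned shift]
  giving Venek vaney.
Devasi: *baneg
  baneg → banek   [final devoicing]
  banek → panek   [unconditioned shift]
  panek (rule 3 does not apply)
  giving Devasi panek.
Ulrevan: *baneg > boneg > poneg  (by vowel merger, unconditioned shift)
Only *baneg yields all of Venek vaney, Devasi panek, Ulrevan poneg.

*baneg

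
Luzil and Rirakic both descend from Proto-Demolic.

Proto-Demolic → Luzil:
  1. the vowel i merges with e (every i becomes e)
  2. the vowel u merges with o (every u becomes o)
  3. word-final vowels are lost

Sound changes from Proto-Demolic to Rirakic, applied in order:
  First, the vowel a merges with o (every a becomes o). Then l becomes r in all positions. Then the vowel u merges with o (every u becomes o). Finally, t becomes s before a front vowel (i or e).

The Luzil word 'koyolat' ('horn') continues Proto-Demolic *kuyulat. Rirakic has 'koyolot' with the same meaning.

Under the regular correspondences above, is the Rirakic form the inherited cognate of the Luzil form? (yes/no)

no

Derive the expected Rirakic reflex of *kuyulat:
Rirakic: start from *kuyulat.
  rule 1 (vowel merger): kuyulat → kuyulot
  rule 2 (unconditioned shift): kuyulot → kuyurot
  rule 3 (vowel merger): kuyurot → koyorot
  rule 4: no change — koyorot
  ⇒ Rirakic koyorot
The regular Rirakic reflex would be 'koyorot', but the attested form is 'koyolot'. The correspondence is irregular, so they are not cognates (the Rirakic form has a different source).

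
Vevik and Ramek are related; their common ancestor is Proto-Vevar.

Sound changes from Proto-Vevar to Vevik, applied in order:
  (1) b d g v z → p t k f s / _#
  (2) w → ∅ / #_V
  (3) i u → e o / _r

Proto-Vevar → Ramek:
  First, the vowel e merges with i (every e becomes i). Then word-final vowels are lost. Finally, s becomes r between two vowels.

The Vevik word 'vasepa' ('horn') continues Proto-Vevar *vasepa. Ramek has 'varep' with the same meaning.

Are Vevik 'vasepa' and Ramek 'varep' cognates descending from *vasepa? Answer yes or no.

Derive the expected Ramek reflex of *vasepa:
Ramek: *vasepa > vasipa > vasip > varip  (by vowel merger, apocope, rhotacism)
The regular Ramek reflex would be 'varip', but the attested form is 'varep'. The correspondence is irregular, so they are not cognates (the Ramek form has a different source).

no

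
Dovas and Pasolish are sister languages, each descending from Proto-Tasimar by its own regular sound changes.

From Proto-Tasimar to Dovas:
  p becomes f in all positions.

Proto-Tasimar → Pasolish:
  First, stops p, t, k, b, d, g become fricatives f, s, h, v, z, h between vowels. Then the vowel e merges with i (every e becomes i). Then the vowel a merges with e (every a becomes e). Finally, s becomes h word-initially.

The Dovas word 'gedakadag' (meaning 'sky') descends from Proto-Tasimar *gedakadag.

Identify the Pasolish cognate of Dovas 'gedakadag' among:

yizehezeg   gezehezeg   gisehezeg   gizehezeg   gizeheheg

Pasolish: start from *gedakadag.
  rule 1 (intervocalic lenition): gedakadag → gezahazag
  rule 2 (vowel merger): gezahazag → gizahazag
  rule 3 (vowel merger): gizahazag → gizehezeg
  rule 4: no change — gizehezeg
  ⇒ Pasolish gizehezeg
The other candidates each miss or misapply at least one Pasolish change.

gizehezeg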